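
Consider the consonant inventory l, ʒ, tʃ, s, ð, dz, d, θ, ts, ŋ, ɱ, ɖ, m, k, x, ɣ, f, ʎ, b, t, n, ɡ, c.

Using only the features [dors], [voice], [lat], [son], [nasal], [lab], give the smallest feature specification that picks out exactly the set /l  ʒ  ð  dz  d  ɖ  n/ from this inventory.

/l, ʒ, ð, dz, d, ɖ, n/ are all [+voice], [−labial], [−dorsal], and no other segment in the inventory matches all three values. Dropping any one of them over-generates: [−labial, −dorsal] alone would also admit /tʃ, s, θ, ts, …/; [+voice, −dorsal] alone would also admit /ɱ, m, b/; [+voice, −labial] alone would also admit /ŋ, ɣ, ʎ, ɡ/. No other combination of two listed features picks out exactly this set either, so fewer than three features will not do.

[+voice, −lab, −dors]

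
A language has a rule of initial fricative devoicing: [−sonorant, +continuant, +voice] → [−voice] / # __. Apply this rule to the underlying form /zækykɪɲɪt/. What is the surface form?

Only the initial segment /z/ is both word-initial and matches the structural description. It is a voiced alveolar fricative, so [−sonorant, +continuant, +voice] holds; changing it to [−voice] with all other features held fixed yields /s/ (voiceless alveolar fricative). No other segment meets both the structural description and the environment, so the output is [sækykɪɲɪt].

[sækykɪɲɪt]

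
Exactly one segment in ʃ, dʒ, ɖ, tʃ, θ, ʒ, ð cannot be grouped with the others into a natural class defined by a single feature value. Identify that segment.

ɖ

/ʒ, θ, dʒ, ʃ, tʃ, ð/ are all [+distributed], but /ɖ/ (voiced retroflex stop) is [-distributed]. No other single segment can be removed to leave a set sharing one feature value that the removed segment lacks, so /ɖ/ is the odd one out.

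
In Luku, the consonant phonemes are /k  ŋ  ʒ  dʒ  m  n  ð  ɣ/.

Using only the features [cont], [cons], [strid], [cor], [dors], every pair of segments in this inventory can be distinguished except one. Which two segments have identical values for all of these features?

/ŋ/ (velar nasal) and /k/ (voiceless velar stop) are both [−continuant], [+consonantal], [−strident], [−coronal], [+dorsal], so none of the listed features separates them. (They do differ in [sonorant], [voice] and [nasal], which are not among the given features.) Every other pair in the inventory differs on at least one listed feature.

ŋ, k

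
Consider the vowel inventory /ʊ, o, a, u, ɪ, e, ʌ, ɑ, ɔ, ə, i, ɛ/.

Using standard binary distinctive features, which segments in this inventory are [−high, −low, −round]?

e, ʌ, ə, ɛ

Eliminate segments failing any feature: /ʊ, u, ɪ, i/ are [+high]; /o, ɔ/ are [+round]; /a, ɑ/ are [+low]. The remaining /e, ʌ, ə, ɛ/ satisfy [−high], [−low], [−round].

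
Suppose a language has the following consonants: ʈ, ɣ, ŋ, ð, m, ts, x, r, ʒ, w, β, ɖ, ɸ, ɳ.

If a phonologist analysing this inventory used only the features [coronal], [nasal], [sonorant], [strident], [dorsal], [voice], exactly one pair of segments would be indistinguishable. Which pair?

On the given features, /ɖ/ and /ð/ have an identical profile: [+coronal], [−nasal], [−sonorant], [−strident], [−dorsal], [+voice]. No other two segments in the inventory coincide on all 6 features. (They do differ in [continuant], [anterior] and [distributed], which are not among the given features.)

ɖ, ð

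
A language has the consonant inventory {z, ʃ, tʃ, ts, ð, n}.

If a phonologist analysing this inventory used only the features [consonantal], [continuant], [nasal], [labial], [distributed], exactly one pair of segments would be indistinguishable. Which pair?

On the given features, /ð/ and /ʃ/ have an identical profile: [+consonantal], [+continuant], [-nasal], [-labial], [+distributed]. No other two segments in the inventory coincide on all 5 features. (They do differ in [voice], [strident] and [anterior], which are not among the given features.)

ð, ʃ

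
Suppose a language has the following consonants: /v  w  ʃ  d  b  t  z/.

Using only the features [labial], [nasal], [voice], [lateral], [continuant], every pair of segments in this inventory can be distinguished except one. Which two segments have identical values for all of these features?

Both /w/ and /v/ are [+labial], [−nasal], [+voice], [−lateral], [+continuant]. Since the list omits [sonorant], [round] and [dorsal] — which do distinguish the labial-velar glide from the voiced labiodental fricative — this pair collapses; all other pairs remain distinct.

w, v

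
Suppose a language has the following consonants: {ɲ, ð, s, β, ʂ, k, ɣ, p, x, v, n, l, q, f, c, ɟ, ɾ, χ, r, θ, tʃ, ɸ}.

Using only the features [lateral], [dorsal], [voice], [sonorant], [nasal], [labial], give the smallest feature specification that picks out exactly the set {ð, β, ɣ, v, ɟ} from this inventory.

[-sonorant, +voice]

/ð, β, ɣ, v, ɟ/ are all [-sonorant], [+voice], and no other segment in the inventory matches both values. Dropping any one of them over-generates: [+voice] alone would also admit /ɲ, n, l, ɾ, …/; [-sonorant] alone would also admit /s, ʂ, k, p, …/. No other single listed feature picks out exactly this set either, so fewer than two features will not do.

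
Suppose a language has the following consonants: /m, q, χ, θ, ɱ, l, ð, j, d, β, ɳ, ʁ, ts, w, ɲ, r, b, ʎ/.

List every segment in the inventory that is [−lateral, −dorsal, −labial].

The [−lateral] segments are /m, q, χ, θ, ɱ, ð, j, d, β, ɳ, ʁ, ts, w, ɲ, r, b/.
Intersecting with [−dorsal] gives /m, θ, ɱ, ð, d, β, ɳ, ts, r, b/.
Within that set, [−labial] leaves /θ, ð, d, ɳ, ts, r/.

θ, ð, d, ɳ, ts, r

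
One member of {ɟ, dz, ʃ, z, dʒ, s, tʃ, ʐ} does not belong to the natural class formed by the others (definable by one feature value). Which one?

[strident] (equivalently [dorsal]) groups all but one: /ʐ, s, tʃ, dz, z, dʒ, ʃ/ share [+strident] while /ɟ/ (voiced palatal stop) alone is [-strident]. Removing any other segment would not leave a single-feature class that excludes it.

ɟ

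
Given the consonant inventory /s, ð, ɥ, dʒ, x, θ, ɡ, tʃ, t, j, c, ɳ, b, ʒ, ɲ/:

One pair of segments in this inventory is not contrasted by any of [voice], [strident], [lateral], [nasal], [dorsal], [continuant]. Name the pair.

j, ɥ

On the given features, /j/ and /ɥ/ have an identical profile: [+voice], [−strident], [−lateral], [−nasal], [+dorsal], [+continuant]. No other two segments in the inventory coincide on all 6 features. (They do differ in [labial] and [round], which are not among the given features.)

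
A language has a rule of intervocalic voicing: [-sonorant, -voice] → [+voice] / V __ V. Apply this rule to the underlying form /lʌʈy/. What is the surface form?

/ʈ/ satisfies [-sonorant, -voice] and sits in V __ V. The [+voice] counterpart of the voiceless retroflex stop is /ɖ/. Other segments in /lʌʈy/ either fail the structural description or are not in the environment, so the surface form is [lʌɖy].

[lʌɖy]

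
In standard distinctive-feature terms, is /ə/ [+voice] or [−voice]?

[+voice]

As the mid central vowel (schwa), /ə/ is [+voice].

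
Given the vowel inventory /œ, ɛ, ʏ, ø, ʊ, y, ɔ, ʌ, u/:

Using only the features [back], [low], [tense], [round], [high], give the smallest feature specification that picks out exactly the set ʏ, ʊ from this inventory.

Every target segment is [+high], [−tense]; each remaining inventory member fails at least one of these. Each conjunct is needed — [−tense] alone would also admit /œ, ɛ, ɔ, ʌ/; [+high] alone would also admit /y, u/ — and no other single listed feature has exactly this extension, so two is the minimum.

[+high, −tense]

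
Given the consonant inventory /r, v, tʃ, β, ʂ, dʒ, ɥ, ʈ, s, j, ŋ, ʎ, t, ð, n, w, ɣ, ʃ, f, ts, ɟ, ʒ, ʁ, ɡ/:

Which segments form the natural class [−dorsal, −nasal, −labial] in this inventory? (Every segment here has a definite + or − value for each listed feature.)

r, tʃ, ʂ, dʒ, ʈ, s, t, ð, ʃ, ts, ʒ

Eliminate segments failing any feature: /v, β, f/ are [+labial]; /ɥ, j, ŋ, ʎ, w, ɣ, ɟ, ʁ, ɡ/ are [+dorsal]; /n/ is [+nasal]. The remaining /r, tʃ, ʂ, dʒ, ʈ, s, t, ð, ʃ, ts, ʒ/ satisfy [−dorsal], [−nasal], [−labial].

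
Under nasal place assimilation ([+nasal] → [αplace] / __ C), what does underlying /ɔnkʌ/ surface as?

[ɔŋkʌ]

The only nasal preceding a consonant is /n/ before /k/. /k/ is [+dorsal], so /n/ → /ŋ/, giving [ɔŋkʌ].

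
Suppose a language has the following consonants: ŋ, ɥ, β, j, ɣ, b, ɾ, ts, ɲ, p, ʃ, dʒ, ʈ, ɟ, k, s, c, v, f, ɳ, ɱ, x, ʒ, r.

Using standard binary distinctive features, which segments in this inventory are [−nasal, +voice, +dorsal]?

Checking each segment against [−nasal], [+voice], [+dorsal]: /ɥ/ (labial-palatal glide), /j/ (palatal glide), /ɣ/ (voiced velar fricative), /ɟ/ (voiced palatal stop) satisfy every feature; every other segment in the inventory fails at least one.

ɥ, j, ɣ, ɟ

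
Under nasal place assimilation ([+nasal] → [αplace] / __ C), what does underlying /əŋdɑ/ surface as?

[əndɑ]

/ŋ/ sits before the [+coronal] consonant /d/, so it takes on [+coronal] and surfaces as /n/. The rest of the form is unaffected: [əndɑ].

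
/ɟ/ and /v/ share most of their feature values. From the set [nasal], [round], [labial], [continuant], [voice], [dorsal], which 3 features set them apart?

The two segments share [−nasal], [−round], [+voice]. The only features from the list on which they differ: /ɟ/ is [−continuant] while /v/ is [+continuant]; /ɟ/ is [−labial] while /v/ is [+labial]; /ɟ/ is [+dorsal] while /v/ is [−dorsal].

[continuant], [labial], [dorsal]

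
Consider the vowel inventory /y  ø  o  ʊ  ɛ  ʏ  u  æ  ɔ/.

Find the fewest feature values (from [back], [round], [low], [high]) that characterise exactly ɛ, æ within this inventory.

Every target segment is [-round] and no other inventory member is, so one feature is enough.

[-round]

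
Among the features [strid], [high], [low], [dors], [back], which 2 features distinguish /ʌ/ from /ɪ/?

/ʌ/ (mid back unrounded lax vowel) and /ɪ/ (high front unrounded lax vowel) agree on [-strident], [-low], [+dorsal]. They differ on [high] (/ʌ/ [-], /ɪ/ [+]), [back] (/ʌ/ [+], /ɪ/ [-]).

[high], [back]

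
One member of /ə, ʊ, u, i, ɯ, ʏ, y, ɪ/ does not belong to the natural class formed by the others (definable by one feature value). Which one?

[high] groups all but one: /ʊ, i, ʏ, u, ɪ, y, ɯ/ share [+high] while /ə/ (mid central vowel (schwa)) alone is [-high]. Removing any other segment would not leave a single-feature class that excludes it.

ə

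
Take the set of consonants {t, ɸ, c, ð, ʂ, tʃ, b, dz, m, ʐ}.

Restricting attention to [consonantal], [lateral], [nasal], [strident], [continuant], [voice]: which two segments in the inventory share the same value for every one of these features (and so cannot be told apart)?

t, c

Both /t/ and /c/ are [+consonantal], [−lateral], [−nasal], [−strident], [−continuant], [−voice]. Since the list omits [dorsal] — which does distinguish the voiceless alveolar stop from the voiceless palatal stop — this pair collapses; all other pairs remain distinct.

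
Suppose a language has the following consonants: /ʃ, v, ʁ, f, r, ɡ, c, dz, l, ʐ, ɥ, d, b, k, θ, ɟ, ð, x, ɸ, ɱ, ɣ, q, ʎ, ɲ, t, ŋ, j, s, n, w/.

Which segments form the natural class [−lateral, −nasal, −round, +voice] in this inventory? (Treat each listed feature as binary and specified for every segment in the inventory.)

v, ʁ, r, ɡ, dz, ʐ, d, b, ɟ, ð, ɣ, j

First, the [−lateral] segments are /ʃ, v, ʁ, f, r, ɡ, c, dz, ʐ, ɥ, d, b, k, θ, ɟ, ð, x, ɸ, ɱ, ɣ, q, ɲ, t, ŋ, j, s, n, w/.
Among these, [−nasal] gives /ʃ, v, ʁ, f, r, ɡ, c, dz, ʐ, ɥ, d, b, k, θ, ɟ, ð, x, ɸ, ɣ, q, t, j, s, w/.
Among these, [−round] gives /ʃ, v, ʁ, f, r, ɡ, c, dz, ʐ, d, b, k, θ, ɟ, ð, x, ɸ, ɣ, q, t, j, s/.
Intersecting with [+voice] leaves /v, ʁ, r, ɡ, dz, ʐ, d, b, ɟ, ð, ɣ, j/.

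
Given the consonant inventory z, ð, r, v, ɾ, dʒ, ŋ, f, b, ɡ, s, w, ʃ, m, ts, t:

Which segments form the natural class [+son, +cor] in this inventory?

r, ɾ

Among the inventory, the [+sonorant] segments are /r, ɾ, ŋ, w, m/.
Intersecting with [+coronal] leaves /r, ɾ/.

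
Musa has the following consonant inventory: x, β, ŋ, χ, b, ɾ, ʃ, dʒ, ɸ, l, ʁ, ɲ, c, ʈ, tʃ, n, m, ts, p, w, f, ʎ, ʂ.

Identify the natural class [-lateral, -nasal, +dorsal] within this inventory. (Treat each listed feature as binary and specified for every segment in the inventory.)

Checking each segment against [-lateral], [-nasal], [+dorsal]: /x/ (voiceless velar fricative), /χ/ (voiceless uvular fricative), /ʁ/ (voiced uvular fricative), /c/ (voiceless palatal stop), /w/ (labial-velar glide) satisfy every feature; every other segment in the inventory fails at least one.

x, χ, ʁ, c, w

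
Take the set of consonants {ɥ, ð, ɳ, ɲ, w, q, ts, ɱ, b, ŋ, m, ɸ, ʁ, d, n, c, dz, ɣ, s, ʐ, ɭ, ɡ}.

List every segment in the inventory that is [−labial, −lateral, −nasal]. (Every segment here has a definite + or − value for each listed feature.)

Checking each segment against [−labial], [−lateral], [−nasal]: /ð/ (voiced dental fricative), /q/ (voiceless uvular stop), /ts/ (voiceless alveolar affricate), /ʁ/ (voiced uvular fricative), /d/ (voiced alveolar stop), /c/ (voiceless palatal stop), among others, satisfy every feature; every other segment in the inventory fails at least one.

ð, q, ts, ʁ, d, c, dz, ɣ, s, ʐ, ɡ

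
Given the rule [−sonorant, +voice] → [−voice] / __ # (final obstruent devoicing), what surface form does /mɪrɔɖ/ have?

The only segment in the rule's environment that also matches [−sonorant, +voice] is /ɖ/. Applying [−voice] turns the voiced retroflex stop into /ʈ/ (voiceless retroflex stop), giving [mɪrɔʈ].

[mɪrɔʈ]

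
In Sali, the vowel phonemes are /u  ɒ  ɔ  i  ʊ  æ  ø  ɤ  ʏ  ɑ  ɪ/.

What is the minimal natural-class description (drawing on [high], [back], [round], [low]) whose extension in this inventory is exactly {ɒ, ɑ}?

/ɒ, ɑ/ are all [+low], [+back], and no other segment in the inventory matches both values. Dropping any one of them over-generates: [+back] alone would also admit /u, ɔ, ʊ, ɤ/; [+low] alone would also admit /æ/. No other single listed feature picks out exactly this set either, so fewer than two features will not do.

[+low, +back]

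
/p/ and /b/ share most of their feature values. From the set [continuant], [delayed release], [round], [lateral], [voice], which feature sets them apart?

The two segments share [−continuant], [−delayed release], [−round], [−lateral]. The only feature from the list on which they differ: /p/ is [−voice] while /b/ is [+voice].

[voice]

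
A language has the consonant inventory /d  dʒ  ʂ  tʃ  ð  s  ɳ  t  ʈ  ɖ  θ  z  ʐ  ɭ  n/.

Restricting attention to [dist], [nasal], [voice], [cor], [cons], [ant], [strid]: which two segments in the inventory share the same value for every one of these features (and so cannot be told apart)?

On the given features, /ɭ/ and /ɖ/ have an identical profile: [−distributed], [−nasal], [+voice], [+coronal], [+consonantal], [−anterior], [−strident]. No other two segments in the inventory coincide on all 7 features. (They do differ in [sonorant] and [lateral], which are not among the given features.)

ɭ, ɖ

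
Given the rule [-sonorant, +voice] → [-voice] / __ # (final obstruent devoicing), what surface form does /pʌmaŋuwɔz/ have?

[pʌmaŋuwɔs]

The only segment in the rule's environment that also matches [-sonorant, +voice] is /z/. Applying [-voice] turns the voiced alveolar fricative into /s/ (voiceless alveolar fricative), giving [pʌmaŋuwɔs].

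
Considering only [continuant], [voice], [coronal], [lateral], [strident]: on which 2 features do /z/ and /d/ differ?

/z/ is the voiced alveolar fricative and /d/ is the voiced alveolar stop. Both are [+voice], [+coronal], [-lateral]. /z/ is [+continuant] while /d/ is [-continuant]; /z/ is [+strident] while /d/ is [-strident], so the distinguishing features are [continuant], [strident].

[continuant], [strident]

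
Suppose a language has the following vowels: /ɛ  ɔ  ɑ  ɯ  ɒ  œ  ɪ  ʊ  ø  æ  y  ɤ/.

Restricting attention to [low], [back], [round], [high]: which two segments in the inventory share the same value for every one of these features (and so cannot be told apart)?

/ø/ (mid front rounded tense vowel) and /œ/ (mid front rounded lax vowel) are both [−low], [−back], [+round], [−high], so none of the listed features separates them. (They do differ in [tense], which is not among the given features.) Every other pair in the inventory differs on at least one listed feature.

ø, œ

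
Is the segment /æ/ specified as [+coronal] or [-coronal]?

As the low front unrounded vowel, /æ/ is [-coronal].

[-coronal]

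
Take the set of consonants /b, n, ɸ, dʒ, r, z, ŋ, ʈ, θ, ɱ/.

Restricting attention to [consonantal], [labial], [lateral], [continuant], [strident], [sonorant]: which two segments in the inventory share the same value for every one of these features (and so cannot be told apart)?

ŋ, n

/ŋ/ (velar nasal) and /n/ (alveolar nasal) are both [+consonantal], [-labial], [-lateral], [-continuant], [-strident], [+sonorant], so none of the listed features separates them. (They do differ in [coronal] and [dorsal], which are not among the given features.) Every other pair in the inventory differs on at least one listed feature.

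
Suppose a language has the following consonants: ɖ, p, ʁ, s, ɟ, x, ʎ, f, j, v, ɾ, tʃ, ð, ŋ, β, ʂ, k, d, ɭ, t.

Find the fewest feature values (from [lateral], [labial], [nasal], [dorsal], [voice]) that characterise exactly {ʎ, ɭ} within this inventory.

The target set is precisely the extension of [+lateral] in this inventory.

[+lateral]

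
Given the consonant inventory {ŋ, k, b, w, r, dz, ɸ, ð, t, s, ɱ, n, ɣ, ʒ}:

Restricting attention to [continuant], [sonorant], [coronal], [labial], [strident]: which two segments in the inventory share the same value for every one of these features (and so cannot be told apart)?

/ʒ/ (voiced postalveolar fricative) and /s/ (voiceless alveolar fricative) are both [+continuant], [-sonorant], [+coronal], [-labial], [+strident], so none of the listed features separates them. (They do differ in [voice], [anterior] and [distributed], which are not among the given features.) Every other pair in the inventory differs on at least one listed feature.

ʒ, s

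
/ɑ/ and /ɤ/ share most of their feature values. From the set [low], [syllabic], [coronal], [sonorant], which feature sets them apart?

The two segments share [+syllabic], [-coronal], [+sonorant]. The only feature from the list on which they differ: /ɑ/ is [+low] while /ɤ/ is [-low].

[low]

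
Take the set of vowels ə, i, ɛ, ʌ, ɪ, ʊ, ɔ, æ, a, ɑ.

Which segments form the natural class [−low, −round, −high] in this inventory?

ə, ɛ, ʌ

Checking each segment against [−low], [−round], [−high]: /ə/ (mid central vowel (schwa)), /ɛ/ (mid front unrounded lax vowel), /ʌ/ (mid back unrounded lax vowel) satisfy every feature; every other segment in the inventory fails at least one.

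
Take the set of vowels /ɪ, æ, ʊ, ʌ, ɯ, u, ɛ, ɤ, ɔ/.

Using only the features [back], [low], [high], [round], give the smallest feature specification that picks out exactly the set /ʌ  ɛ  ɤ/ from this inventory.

The class [-high], [-low], [-round] has exactly /ʌ, ɛ, ɤ/ as its extension in this inventory. No smaller conjunction from the listed features achieves this: [-low, -round] alone would also admit /ɪ, ɯ/; [-high, -round] alone would also admit /æ/; [-high, -low] alone would also admit /ɔ/; and checking the remaining two-feature bundles turns up none with this extension.

[-high, -low, -round]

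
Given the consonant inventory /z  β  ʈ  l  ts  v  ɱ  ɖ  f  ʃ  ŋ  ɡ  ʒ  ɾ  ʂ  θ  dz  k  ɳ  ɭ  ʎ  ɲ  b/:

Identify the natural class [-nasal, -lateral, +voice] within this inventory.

z, β, v, ɖ, ɡ, ʒ, ɾ, dz, b

Checking each segment against [-nasal], [-lateral], [+voice]: /z/ (voiced alveolar fricative), /β/ (voiced bilabial fricative), /v/ (voiced labiodental fricative), /ɖ/ (voiced retroflex stop), /ɡ/ (voiced velar stop), /ʒ/ (voiced postalveolar fricative), among others, satisfy every feature; every other segment in the inventory fails at least one.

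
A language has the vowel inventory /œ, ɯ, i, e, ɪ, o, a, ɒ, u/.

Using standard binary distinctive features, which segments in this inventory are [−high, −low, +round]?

œ, o

Checking each segment against [−high], [−low], [+round]: /œ/ (mid front rounded lax vowel), /o/ (mid back rounded tense vowel) satisfy every feature; every other segment in the inventory fails at least one.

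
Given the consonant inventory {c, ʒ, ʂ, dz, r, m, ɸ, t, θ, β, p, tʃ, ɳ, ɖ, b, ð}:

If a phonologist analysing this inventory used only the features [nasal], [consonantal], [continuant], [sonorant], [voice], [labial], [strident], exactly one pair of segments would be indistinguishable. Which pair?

/c/ (voiceless palatal stop) and /t/ (voiceless alveolar stop) are both [−nasal], [+consonantal], [−continuant], [−sonorant], [−voice], [−labial], [−strident], so none of the listed features separates them. (They do differ in [dorsal], which is not among the given features.) Every other pair in the inventory differs on at least one listed feature.

c, t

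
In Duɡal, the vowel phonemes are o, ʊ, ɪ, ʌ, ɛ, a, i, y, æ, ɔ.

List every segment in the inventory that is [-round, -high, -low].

Eliminate segments failing any feature: /o, ʊ, y, ɔ/ are [+round]; /ɪ, i/ are [+high]; /a, æ/ are [+low]. The remaining /ʌ, ɛ/ satisfy [-round], [-high], [-low].

ʌ, ɛ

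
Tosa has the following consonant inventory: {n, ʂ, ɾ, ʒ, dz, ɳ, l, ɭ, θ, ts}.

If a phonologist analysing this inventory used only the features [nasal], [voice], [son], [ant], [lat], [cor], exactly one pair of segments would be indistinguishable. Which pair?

Both /θ/ and /ts/ are [−nasal], [−voice], [−sonorant], [+anterior], [−lateral], [+coronal]. Since the list omits [continuant], [strident] and [distributed] — which do distinguish the voiceless dental fricative from the voiceless alveolar affricate — this pair collapses; all other pairs remain distinct.

θ, ts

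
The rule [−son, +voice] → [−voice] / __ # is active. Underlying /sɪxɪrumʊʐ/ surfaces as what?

Only the final segment /ʐ/ is both word-final and matches the structural description. It is a voiced retroflex fricative, so [−son, +voice] holds; changing it to [−voice] with all other features held fixed yields /ʂ/ (voiceless retroflex fricative). No other segment meets both the structural description and the environment, so the output is [sɪxɪrumʊʂ].

[sɪxɪrumʊʂ]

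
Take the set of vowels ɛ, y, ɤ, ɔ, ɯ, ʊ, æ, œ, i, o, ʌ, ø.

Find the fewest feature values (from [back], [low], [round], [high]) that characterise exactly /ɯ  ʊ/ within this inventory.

[+high, +back]

/ɯ, ʊ/ are all [+high], [+back], and no other segment in the inventory matches both values. Dropping any one of them over-generates: [+back] alone would also admit /ɤ, ɔ, o, ʌ/; [+high] alone would also admit /y, i/. No other single listed feature picks out exactly this set either, so fewer than two features will not do.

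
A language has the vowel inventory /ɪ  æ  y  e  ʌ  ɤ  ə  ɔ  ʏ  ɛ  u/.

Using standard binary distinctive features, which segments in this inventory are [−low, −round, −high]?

e, ʌ, ɤ, ə, ɛ

The [−low] segments are /ɪ, y, e, ʌ, ɤ, ə, ɔ, ʏ, ɛ, u/.
Among these, [−round] gives /ɪ, e, ʌ, ɤ, ə, ɛ/.
Within that set, [−high] leaves /e, ʌ, ɤ, ə, ɛ/.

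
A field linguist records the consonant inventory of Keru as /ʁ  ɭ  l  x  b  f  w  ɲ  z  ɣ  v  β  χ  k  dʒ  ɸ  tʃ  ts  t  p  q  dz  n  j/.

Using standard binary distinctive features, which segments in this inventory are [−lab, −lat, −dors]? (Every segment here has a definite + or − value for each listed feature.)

z, dʒ, tʃ, ts, t, dz, n

Checking each segment against [−labial], [−lateral], [−dorsal]: /z/ (voiced alveolar fricative), /dʒ/ (voiced postalveolar affricate), /tʃ/ (voiceless postalveolar affricate), /ts/ (voiceless alveolar affricate), /t/ (voiceless alveolar stop), /dz/ (voiced alveolar affricate), among others, satisfy every feature; every other segment in the inventory fails at least one.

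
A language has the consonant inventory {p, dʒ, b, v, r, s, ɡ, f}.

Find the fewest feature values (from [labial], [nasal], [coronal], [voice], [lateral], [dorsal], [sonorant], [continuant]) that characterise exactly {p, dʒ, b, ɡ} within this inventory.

Every target segment is [-continuant] and no other inventory member is, so one feature is enough.

[-continuant]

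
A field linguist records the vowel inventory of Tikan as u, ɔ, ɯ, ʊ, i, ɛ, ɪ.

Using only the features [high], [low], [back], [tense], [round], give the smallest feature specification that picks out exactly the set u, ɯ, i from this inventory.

[+tense]

/u, ɯ, i/ are exactly the [+tense] segments in the inventory, so a single feature suffices.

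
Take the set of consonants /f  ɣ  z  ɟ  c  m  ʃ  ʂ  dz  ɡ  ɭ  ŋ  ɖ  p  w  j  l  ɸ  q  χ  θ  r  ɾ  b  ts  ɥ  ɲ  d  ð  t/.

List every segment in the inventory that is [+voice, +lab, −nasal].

The [+voice] segments are /ɣ, z, ɟ, m, dz, ɡ, ɭ, ŋ, ɖ, w, j, l, r, ɾ, b, ɥ, ɲ, d, ð/.
Within that set, [+labial] gives /m, w, b, ɥ/.
Of those, [−nasal] leaves /w, b, ɥ/.

w, b, ɥ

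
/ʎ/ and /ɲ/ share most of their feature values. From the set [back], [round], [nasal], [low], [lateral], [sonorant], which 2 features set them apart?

/ʎ/ (palatal lateral approximant) and /ɲ/ (palatal nasal) agree on [−back], [−round], [−low], [+sonorant]. They differ on [nasal] (/ʎ/ [−], /ɲ/ [+]), [lateral] (/ʎ/ [+], /ɲ/ [−]).

[nasal], [lateral]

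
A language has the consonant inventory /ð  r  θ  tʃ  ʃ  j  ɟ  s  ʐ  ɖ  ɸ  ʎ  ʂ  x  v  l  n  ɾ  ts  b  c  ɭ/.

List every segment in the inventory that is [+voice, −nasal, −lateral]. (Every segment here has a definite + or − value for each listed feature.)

Eliminate segments failing any feature: /θ, tʃ, ʃ, s, ɸ, ʂ, x, ts, c/ are [−voice]; /ʎ, l, ɭ/ are [+lateral]; /n/ is [+nasal]. The remaining /ð, r, j, ɟ, ʐ, ɖ, v, ɾ, b/ satisfy [+voice], [−nasal], [−lateral].

ð, r, j, ɟ, ʐ, ɖ, v, ɾ, b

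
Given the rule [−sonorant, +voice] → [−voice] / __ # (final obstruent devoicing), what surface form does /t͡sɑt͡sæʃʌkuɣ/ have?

[t͡sɑt͡sæʃʌkux]

Only the final segment /ɣ/ is both word-final and matches the structural description. It is a voiced velar fricative, so [−sonorant, +voice] holds; changing it to [−voice] with all other features held fixed yields /x/ (voiceless velar fricative). No other segment meets both the structural description and the environment, so the output is [t͡sɑt͡sæʃʌkux].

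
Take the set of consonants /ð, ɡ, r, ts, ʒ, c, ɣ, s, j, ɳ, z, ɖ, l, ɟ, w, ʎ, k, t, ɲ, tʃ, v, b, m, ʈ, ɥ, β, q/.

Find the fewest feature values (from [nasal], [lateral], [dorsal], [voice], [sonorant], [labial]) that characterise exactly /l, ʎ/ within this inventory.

[+lateral]

The target set is precisely the extension of [+lateral] in this inventory.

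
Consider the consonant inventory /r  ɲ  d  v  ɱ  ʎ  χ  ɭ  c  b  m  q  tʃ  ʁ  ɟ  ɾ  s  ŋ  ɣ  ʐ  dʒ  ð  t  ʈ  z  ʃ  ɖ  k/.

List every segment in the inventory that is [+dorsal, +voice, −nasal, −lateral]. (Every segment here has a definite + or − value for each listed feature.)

ʁ, ɟ, ɣ

Checking each segment against [+dorsal], [+voice], [−nasal], [−lateral]: /ʁ/ (voiced uvular fricative), /ɟ/ (voiced palatal stop), /ɣ/ (voiced velar fricative) satisfy every feature; every other segment in the inventory fails at least one.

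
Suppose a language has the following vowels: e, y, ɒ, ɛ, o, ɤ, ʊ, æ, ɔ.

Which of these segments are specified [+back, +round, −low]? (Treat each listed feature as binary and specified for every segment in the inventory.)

o, ʊ, ɔ

Checking each segment against [+back], [+round], [−low]: /o/ (mid back rounded tense vowel), /ʊ/ (high back rounded lax vowel), /ɔ/ (mid back rounded lax vowel) satisfy every feature; every other segment in the inventory fails at least one.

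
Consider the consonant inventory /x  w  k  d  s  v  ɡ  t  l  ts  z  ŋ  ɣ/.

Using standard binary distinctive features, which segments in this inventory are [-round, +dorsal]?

x, k, ɡ, ŋ, ɣ

Eliminate segments failing any feature: /w/ is [+round]; /d, s, v, t, l, ts, z/ are [-dorsal]. The remaining /x, k, ɡ, ŋ, ɣ/ satisfy [-round], [+dorsal].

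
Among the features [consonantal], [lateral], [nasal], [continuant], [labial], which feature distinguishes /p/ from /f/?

/p/ (voiceless bilabial stop) and /f/ (voiceless labiodental fricative) agree on [+consonantal], [−lateral], [−nasal], [+labial]. They differ on [continuant] (/p/ [−], /f/ [+]).

[continuant]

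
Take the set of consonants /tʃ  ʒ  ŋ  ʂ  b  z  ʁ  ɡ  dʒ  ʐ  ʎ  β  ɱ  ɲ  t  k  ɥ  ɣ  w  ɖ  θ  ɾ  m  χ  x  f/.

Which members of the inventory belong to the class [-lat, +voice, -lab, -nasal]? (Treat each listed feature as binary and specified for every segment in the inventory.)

ʒ, z, ʁ, ɡ, dʒ, ʐ, ɣ, ɖ, ɾ

First, the [-lateral] segments are /tʃ, ʒ, ŋ, ʂ, b, z, ʁ, ɡ, dʒ, ʐ, β, ɱ, ɲ, t, k, ɥ, ɣ, w, ɖ, θ, ɾ, m, χ, x, f/.
Intersecting with [+voice] gives /ʒ, ŋ, b, z, ʁ, ɡ, dʒ, ʐ, β, ɱ, ɲ, ɥ, ɣ, w, ɖ, ɾ, m/.
Among these, [-labial] gives /ʒ, ŋ, z, ʁ, ɡ, dʒ, ʐ, ɲ, ɣ, ɖ, ɾ/.
Of those, [-nasal] leaves /ʒ, z, ʁ, ɡ, dʒ, ʐ, ɣ, ɖ, ɾ/.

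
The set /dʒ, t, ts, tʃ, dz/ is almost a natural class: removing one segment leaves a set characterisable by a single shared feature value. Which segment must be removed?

/tʃ, dʒ, ts, dz/ are all [+delayed release], but /t/ (voiceless alveolar stop) is [−delayed release]. No other single segment can be removed to leave a set sharing one feature value that the removed segment lacks, so /t/ is the odd one out.

t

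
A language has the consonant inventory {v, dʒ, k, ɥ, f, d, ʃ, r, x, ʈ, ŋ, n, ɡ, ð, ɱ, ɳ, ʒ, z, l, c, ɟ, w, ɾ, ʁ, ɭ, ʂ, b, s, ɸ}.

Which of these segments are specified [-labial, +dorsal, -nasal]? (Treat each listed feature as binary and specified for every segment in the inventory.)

Eliminate segments failing any feature: /v, ɥ, f, ɱ, w, b, ɸ/ are [+labial]; /dʒ, d, ʃ, r, ʈ, n, ð, ɳ, ʒ, z, l, ɾ, ɭ, ʂ, s/ are [-dorsal]; /ŋ/ is [+nasal]. The remaining /k, x, ɡ, c, ɟ, ʁ/ satisfy [-labial], [+dorsal], [-nasal].

k, x, ɡ, c, ɟ, ʁ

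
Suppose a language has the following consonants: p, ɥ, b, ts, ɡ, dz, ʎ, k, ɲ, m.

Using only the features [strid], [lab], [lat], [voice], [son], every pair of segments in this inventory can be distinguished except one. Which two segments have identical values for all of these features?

Both /m/ and /ɥ/ are [-strident], [+labial], [-lateral], [+voice], [+sonorant]. Since the list omits [nasal], [continuant], [round] and [dorsal] — which do distinguish the bilabial nasal from the labial-palatal glide — this pair collapses; all other pairs remain distinct.

m, ɥ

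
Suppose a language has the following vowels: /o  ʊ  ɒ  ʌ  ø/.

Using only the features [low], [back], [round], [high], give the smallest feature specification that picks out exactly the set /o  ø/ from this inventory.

[-high, -low, +round]

/o, ø/ are all [-high], [-low], [+round], and no other segment in the inventory matches all three values. Dropping any one of them over-generates: [-low, +round] alone would also admit /ʊ/; [-high, +round] alone would also admit /ɒ/; [-high, -low] alone would also admit /ʌ/. No other combination of two listed features picks out exactly this set either, so fewer than three features will not do.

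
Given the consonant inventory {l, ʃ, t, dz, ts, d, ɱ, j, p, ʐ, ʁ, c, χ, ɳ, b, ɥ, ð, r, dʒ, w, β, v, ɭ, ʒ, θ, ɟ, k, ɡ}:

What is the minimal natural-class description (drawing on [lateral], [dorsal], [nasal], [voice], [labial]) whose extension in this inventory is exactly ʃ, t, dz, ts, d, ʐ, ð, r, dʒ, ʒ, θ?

[-nasal, -lateral, -labial, -dorsal]

/ʃ, t, dz, ts, d, ʐ, ð, r, dʒ, ʒ, θ/ are all [-nasal], [-lateral], [-labial], [-dorsal], and no other segment in the inventory matches all four values. Dropping any one of them over-generates: [-lateral, -labial, -dorsal] alone would also admit /ɳ/; [-nasal, -labial, -dorsal] alone would also admit /l, ɭ/; [-nasal, -lateral, -dorsal] alone would also admit /p, b, β, v/; [-nasal, -lateral, -labial] alone would also admit /j, ʁ, c, χ, …/. No other combination of three listed features picks out exactly this set either, so fewer than four features will not do.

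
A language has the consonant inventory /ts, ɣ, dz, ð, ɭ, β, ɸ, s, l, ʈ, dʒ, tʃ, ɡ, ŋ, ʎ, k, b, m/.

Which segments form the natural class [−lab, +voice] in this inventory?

Eliminate segments failing any feature: /ts, s, ʈ, tʃ, k/ are [−voice]; /β, ɸ, b, m/ are [+labial]. The remaining /ɣ, dz, ð, ɭ, l, dʒ, ɡ, ŋ, ʎ/ satisfy [−labial], [+voice].

ɣ, dz, ð, ɭ, l, dʒ, ɡ, ŋ, ʎ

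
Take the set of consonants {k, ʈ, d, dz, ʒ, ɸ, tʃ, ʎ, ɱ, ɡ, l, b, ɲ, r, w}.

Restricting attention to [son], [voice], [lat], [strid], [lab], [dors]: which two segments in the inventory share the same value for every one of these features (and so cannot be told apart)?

ʒ, dz

Both /ʒ/ and /dz/ are [−sonorant], [+voice], [−lateral], [+strident], [−labial], [−dorsal]. Since the list omits [continuant], [anterior] and [distributed] — which do distinguish the voiced postalveolar fricative from the voiced alveolar affricate — this pair collapses; all other pairs remain distinct.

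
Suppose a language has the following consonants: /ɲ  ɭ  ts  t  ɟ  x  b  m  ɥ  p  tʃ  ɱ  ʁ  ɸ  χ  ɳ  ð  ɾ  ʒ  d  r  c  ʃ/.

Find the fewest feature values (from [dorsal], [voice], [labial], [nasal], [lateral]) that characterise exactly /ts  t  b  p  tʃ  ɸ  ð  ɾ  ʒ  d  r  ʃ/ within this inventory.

Every target segment is [−nasal], [−lateral], [−dorsal]; each remaining inventory member fails at least one of these. Each conjunct is needed — [−lateral, −dorsal] alone would also admit /m, ɱ, ɳ/; [−nasal, −dorsal] alone would also admit /ɭ/; [−nasal, −lateral] alone would also admit /ɟ, x, ɥ, ʁ, …/ — and no other combination of two listed features has exactly this extension, so three is the minimum.

[−nasal, −lateral, −dorsal]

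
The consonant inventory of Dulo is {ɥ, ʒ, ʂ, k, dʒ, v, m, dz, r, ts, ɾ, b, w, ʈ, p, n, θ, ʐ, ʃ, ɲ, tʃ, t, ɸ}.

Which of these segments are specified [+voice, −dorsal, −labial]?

Among the inventory, the [+voice] segments are /ɥ, ʒ, dʒ, v, m, dz, r, ɾ, b, w, n, ʐ, ɲ/.
Within that set, [−dorsal] gives /ʒ, dʒ, v, m, dz, r, ɾ, b, n, ʐ/.
Within that set, [−labial] leaves /ʒ, dʒ, dz, r, ɾ, n, ʐ/.

ʒ, dʒ, dz, r, ɾ, n, ʐ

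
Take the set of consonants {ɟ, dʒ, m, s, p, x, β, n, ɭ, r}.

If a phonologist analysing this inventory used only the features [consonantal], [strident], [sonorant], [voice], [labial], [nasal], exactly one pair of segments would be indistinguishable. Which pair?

/r/ (alveolar trill) and /ɭ/ (retroflex lateral approximant) are both [+consonantal], [-strident], [+sonorant], [+voice], [-labial], [-nasal], so none of the listed features separates them. (They do differ in [lateral] and [anterior], which are not among the given features.) Every other pair in the inventory differs on at least one listed feature.

r, ɭ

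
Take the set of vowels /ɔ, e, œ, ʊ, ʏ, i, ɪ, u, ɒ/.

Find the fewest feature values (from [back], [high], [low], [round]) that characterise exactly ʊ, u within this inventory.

/ʊ, u/ are all [+high], [+back], and no other segment in the inventory matches both values. Dropping any one of them over-generates: [+back] alone would also admit /ɔ, ɒ/; [+high] alone would also admit /ʏ, i, ɪ/. No other single listed feature picks out exactly this set either, so fewer than two features will not do.

[+high, +back]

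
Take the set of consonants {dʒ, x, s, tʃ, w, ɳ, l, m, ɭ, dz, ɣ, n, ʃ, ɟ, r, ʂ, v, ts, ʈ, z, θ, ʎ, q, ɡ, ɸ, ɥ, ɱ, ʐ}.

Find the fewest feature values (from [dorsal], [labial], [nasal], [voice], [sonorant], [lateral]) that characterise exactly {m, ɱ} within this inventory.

[+nasal, +labial]

The class [+nasal], [+labial] has exactly /m, ɱ/ as its extension in this inventory. No smaller conjunction from the listed features achieves this: [+labial] alone would also admit /w, v, ɸ, ɥ/; [+nasal] alone would also admit /ɳ, n/; and checking the remaining single features turns up none with this extension.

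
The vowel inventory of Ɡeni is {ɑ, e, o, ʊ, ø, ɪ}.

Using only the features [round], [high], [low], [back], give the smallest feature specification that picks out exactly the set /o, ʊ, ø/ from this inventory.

Every target segment is [+round] and no other inventory member is, so one feature is enough.

[+round]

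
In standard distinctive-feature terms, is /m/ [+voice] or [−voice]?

[+voice]

/m/ is the bilabial nasal, hence [+voice].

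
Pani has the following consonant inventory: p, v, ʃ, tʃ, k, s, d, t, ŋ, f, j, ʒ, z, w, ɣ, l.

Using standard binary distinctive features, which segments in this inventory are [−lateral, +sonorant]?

ŋ, j, w

Among the inventory, the [−lateral] segments are /p, v, ʃ, tʃ, k, s, d, t, ŋ, f, j, ʒ, z, w, ɣ/.
Of those, [+sonorant] leaves /ŋ, j, w/.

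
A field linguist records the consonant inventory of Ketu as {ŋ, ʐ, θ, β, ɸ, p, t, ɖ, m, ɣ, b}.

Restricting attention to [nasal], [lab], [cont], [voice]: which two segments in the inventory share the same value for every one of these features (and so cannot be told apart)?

On the given features, /ɣ/ and /ʐ/ have an identical profile: [-nasal], [-labial], [+continuant], [+voice]. No other two segments in the inventory coincide on all 4 features. (They do differ in [strident], [coronal] and [dorsal], which are not among the given features.)

ɣ, ʐ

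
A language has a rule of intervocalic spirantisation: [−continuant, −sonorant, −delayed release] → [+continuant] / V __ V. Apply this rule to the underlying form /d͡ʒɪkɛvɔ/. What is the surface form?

The only segment in the rule's environment that also matches [−continuant, −sonorant, −delayed release] is /k/. Applying [+continuant] turns the voiceless velar stop into /x/ (voiceless velar fricative), giving [d͡ʒɪxɛvɔ].

[d͡ʒɪxɛvɔ]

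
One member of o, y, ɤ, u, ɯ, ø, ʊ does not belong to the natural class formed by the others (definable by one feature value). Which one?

ʊ

[tense] groups all but one: /ɯ, y, u, ɤ, o, ø/ share [+tense] while /ʊ/ (high back rounded lax vowel) alone is [-tense]. Removing any other segment would not leave a single-feature class that excludes it.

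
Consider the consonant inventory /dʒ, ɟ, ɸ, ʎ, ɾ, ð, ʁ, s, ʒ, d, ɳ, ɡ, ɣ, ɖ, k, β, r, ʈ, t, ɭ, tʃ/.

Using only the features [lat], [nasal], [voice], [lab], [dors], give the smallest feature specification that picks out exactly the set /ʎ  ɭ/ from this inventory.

The target set is precisely the extension of [+lateral] in this inventory.

[+lat]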